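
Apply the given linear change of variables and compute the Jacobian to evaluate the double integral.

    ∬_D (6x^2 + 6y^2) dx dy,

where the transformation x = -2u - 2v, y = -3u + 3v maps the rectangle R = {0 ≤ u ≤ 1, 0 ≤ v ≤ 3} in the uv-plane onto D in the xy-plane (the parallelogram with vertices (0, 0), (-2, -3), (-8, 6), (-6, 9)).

Compute the Jacobian determinant of (x, y) with respect to (u, v):

    ∂(x,y)/∂(u,v) = | -2  -2 | = (-2)(3) - (-2)(-3) = -12.
                   | -3  3 |

Its absolute value is |J| = 12 (the area scaling factor).

Substituting x = -2u - 2v, y = -3u + 3v into the integrand,

    6x^2 + 6y^2 → 78u^2 - 60u v + 78v^2,

so the integral becomes

    ∬_R (78u^2 - 60u v + 78v^2) · |J| du dv = ∫_0^1 ∫_0^3 (936u^2 - 720u v + 936v^2) dv du.

Inner (v): 2808u^2 - 3240u + 8424.
Outer (u): 7740.

Therefore ∬_D (6x^2 + 6y^2) dx dy = 7740.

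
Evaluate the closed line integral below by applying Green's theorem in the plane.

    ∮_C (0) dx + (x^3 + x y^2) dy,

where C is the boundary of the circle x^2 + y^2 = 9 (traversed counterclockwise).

Green's theorem converts the closed line integral into a double integral over the enclosed region D:

    ∮_C P dx + Q dy = ∬_D (∂Q/∂x - ∂P/∂y) dA.

Here P = 0, Q = x^3 + x y^2, so

    ∂Q/∂x = 3x^2 + y^2,    ∂P/∂y = 0,
    ∂Q/∂x - ∂P/∂y = 3x^2 + y^2.

D is the region x^2 + y^2 ≤ 9. Evaluating the double integral:

In polar coordinates (x = r cos θ, y = r sin θ, dA = r dr dθ) the integrand becomes r^2(cos(2θ) + 2), so

    ∬_D (3x^2 + y^2) dA = ∫_0^{2π} ∫_0^{3} (r^2(cos(2θ) + 2)) · r dr dθ.

Inner (r from 0 to 3): 81cos(2θ)/4 + 81/2.
Outer (θ from 0 to 2π): 81π.

Therefore ∮_C P dx + Q dy = 81π.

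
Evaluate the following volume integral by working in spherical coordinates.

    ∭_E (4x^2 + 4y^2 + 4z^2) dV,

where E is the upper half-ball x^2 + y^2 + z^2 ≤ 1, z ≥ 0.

In spherical coordinates, x = ρ sin(φ) cos(θ), y = ρ sin(φ) sin(θ), z = ρ cos(φ), and dV = ρ^2 sin(φ) dρ dφ dθ.

The integrand becomes 4ρ^2, so

    ∭_E (4x^2 + 4y^2 + 4z^2) dV = ∫_{0}^{2π} ∫_{0}^{π/2} ∫_{0}^{1} (4ρ^2) · ρ^2 sin(φ) dρ dφ dθ.

Inner (ρ): 4sin(φ)/5.
Middle (φ): 4/5.
Outer (θ): 8π/5.

Therefore the triple integral equals 8π/5.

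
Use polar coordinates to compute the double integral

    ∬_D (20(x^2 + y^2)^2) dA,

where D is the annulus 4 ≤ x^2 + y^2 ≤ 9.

The region D is 2 ≤ r ≤ 3, 0 ≤ θ ≤ 2π in polar coordinates, where x = r cos(θ), y = r sin(θ), and dA = r dr dθ.

Under the substitution, the integrand becomes 20r^4, so

    ∬_D (20(x^2 + y^2)^2) dA = ∫_{0}^{2π} ∫_{2}^{3} (20r^4) · r dr dθ.

Inner integral (in r): ∫_{2}^{3} (20r^4) · r dr = 6650/3.

Outer integral (in θ): ∫_{0}^{2π} (6650/3) dθ = 13300π/3.

Therefore ∬_D (20(x^2 + y^2)^2) dA = 13300π/3.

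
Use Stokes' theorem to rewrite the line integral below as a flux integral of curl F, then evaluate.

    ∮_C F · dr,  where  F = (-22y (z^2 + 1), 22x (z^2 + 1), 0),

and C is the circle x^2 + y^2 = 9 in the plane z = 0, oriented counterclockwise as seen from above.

Let S be the flat disk x^2 + y^2 ≤ 9 in the plane z = 0, with upward unit normal n̂ = ẑ. By Stokes' theorem,

    ∮_C F · dr = ∬_S (∇ × F) · n̂ dS = ∬_D (curl F)_z dA,

where D is the disk x^2 + y^2 ≤ 9.

Compute the curl of F = (-22y (z^2 + 1), 22x (z^2 + 1), 0):
    (∇ × F)_x = ∂F_z/∂y - ∂F_y/∂z = -44x z,
    (∇ × F)_y = ∂F_x/∂z - ∂F_z/∂x = -44y z,
    (∇ × F)_z = ∂F_y/∂x - ∂F_x/∂y = 44z^2 + 44.

On z = 0, (curl F)_z = 44.

Convert to polar (x = r cos θ, y = r sin θ, dA = r dr dθ); the integrand becomes 44, so

    ∬_D (curl F)_z dA = ∫_0^{2π} ∫_0^{3} (44) · r dr dθ.

Inner (r from 0 to 3): 198.
Outer (θ from 0 to 2π): 396π.

Therefore ∮_C F · dr = 396π.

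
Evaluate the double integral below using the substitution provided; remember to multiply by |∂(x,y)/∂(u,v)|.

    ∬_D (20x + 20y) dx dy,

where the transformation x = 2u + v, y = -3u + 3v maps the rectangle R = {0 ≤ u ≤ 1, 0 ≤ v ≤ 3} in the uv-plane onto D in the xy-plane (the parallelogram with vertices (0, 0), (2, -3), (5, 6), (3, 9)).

Compute the Jacobian determinant of (x, y) with respect to (u, v):

    ∂(x,y)/∂(u,v) = | 2  1 | = (2)(3) - (1)(-3) = 9.
                   | -3  3 |

Its absolute value is |J| = 9 (the area scaling factor).

Substituting x = 2u + v, y = -3u + 3v into the integrand,

    20x + 20y → -20u + 80v,

so the integral becomes

    ∬_R (-20u + 80v) · |J| du dv = ∫_0^1 ∫_0^3 (-180u + 720v) dv du.

Inner (v): 3240 - 540u.
Outer (u): 2970.

Therefore ∬_D (20x + 20y) dx dy = 2970.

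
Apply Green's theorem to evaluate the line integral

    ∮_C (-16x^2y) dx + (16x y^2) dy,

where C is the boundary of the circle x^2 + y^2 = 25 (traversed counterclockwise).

Green's theorem converts the closed line integral into a double integral over the enclosed region D:

    ∮_C P dx + Q dy = ∬_D (∂Q/∂x - ∂P/∂y) dA.

Here P = -16x^2y, Q = 16x y^2, so

    ∂Q/∂x = 16y^2,    ∂P/∂y = -16x^2,
    ∂Q/∂x - ∂P/∂y = 16x^2 + 16y^2.

D is the region x^2 + y^2 ≤ 25. Evaluating the double integral:

In polar coordinates (x = r cos θ, y = r sin θ, dA = r dr dθ) the integrand becomes 16r^2, so

    ∬_D (16x^2 + 16y^2) dA = ∫_0^{2π} ∫_0^{5} (16r^2) · r dr dθ.

Inner (r from 0 to 5): 2500.
Outer (θ from 0 to 2π): 5000π.

Therefore ∮_C P dx + Q dy = 5000π.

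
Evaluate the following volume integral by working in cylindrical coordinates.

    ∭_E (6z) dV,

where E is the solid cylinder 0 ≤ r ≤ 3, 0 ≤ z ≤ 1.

In cylindrical coordinates, x = r cos(θ), y = r sin(θ), z = z, and dV = r dr dθ dz.

The integrand becomes 6z, so

    ∭_E (6z) dV = ∫_{0}^{2π} ∫_{0}^{3} ∫_{0}^{1} (6z) · r dz dr dθ.

Inner (z): 3r.
Middle (r from 0 to 3): 27/2.
Outer (θ): 27π.

Therefore the triple integral equals 27π.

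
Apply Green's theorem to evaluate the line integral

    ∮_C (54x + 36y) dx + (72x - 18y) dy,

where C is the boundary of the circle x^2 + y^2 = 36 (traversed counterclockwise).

Green's theorem converts the closed line integral into a double integral over the enclosed region D:

    ∮_C P dx + Q dy = ∬_D (∂Q/∂x - ∂P/∂y) dA.

Here P = 54x + 36y, Q = 72x - 18y, so

    ∂Q/∂x = 72,    ∂P/∂y = 36,
    ∂Q/∂x - ∂P/∂y = 36.

D is the region x^2 + y^2 ≤ 36. Evaluating the double integral:

In polar coordinates (x = r cos θ, y = r sin θ, dA = r dr dθ) the integrand becomes 36, so

    ∬_D (36) dA = ∫_0^{2π} ∫_0^{6} (36) · r dr dθ.

Inner (r from 0 to 6): 648.
Outer (θ from 0 to 2π): 1296π.

Therefore ∮_C P dx + Q dy = 1296π.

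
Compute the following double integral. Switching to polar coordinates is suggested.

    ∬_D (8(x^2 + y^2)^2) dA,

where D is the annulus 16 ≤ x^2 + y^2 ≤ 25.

The region D is 4 ≤ r ≤ 5, 0 ≤ θ ≤ 2π in polar coordinates, where x = r cos(θ), y = r sin(θ), and dA = r dr dθ.

Under the substitution, the integrand becomes 8r^4, so

    ∬_D (8(x^2 + y^2)^2) dA = ∫_{0}^{2π} ∫_{4}^{5} (8r^4) · r dr dθ.

Inner integral (in r): ∫_{4}^{5} (8r^4) · r dr = 15372.

Outer integral (in θ): ∫_{0}^{2π} (15372) dθ = 30744π.

Therefore ∬_D (8(x^2 + y^2)^2) dA = 30744π.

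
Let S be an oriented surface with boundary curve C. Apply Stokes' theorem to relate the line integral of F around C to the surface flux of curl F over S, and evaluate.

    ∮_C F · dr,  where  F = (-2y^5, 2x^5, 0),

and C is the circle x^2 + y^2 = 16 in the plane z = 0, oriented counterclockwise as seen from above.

Let S be the flat disk x^2 + y^2 ≤ 16 in the plane z = 0, with upward unit normal n̂ = ẑ. By Stokes' theorem,

    ∮_C F · dr = ∬_S (∇ × F) · n̂ dS = ∬_D (curl F)_z dA,

where D is the disk x^2 + y^2 ≤ 16.

Compute the curl of F = (-2y^5, 2x^5, 0):
    (∇ × F)_x = ∂F_z/∂y - ∂F_y/∂z = 0,
    (∇ × F)_y = ∂F_x/∂z - ∂F_z/∂x = 0,
    (∇ × F)_z = ∂F_y/∂x - ∂F_x/∂y = 10x^4 + 10y^4.

On z = 0, (curl F)_z = 10x^4 + 10y^4.

Convert to polar (x = r cos θ, y = r sin θ, dA = r dr dθ); the integrand becomes 10r^4(sin(θ)^4 + cos(θ)^4), so

    ∬_D (curl F)_z dA = ∫_0^{2π} ∫_0^{4} (10r^4(sin(θ)^4 + cos(θ)^4)) · r dr dθ.

Inner (r from 0 to 4): 20480sin(θ)^4/3 + 20480cos(θ)^4/3.
Outer (θ from 0 to 2π): 10240π.

Therefore ∮_C F · dr = 10240π.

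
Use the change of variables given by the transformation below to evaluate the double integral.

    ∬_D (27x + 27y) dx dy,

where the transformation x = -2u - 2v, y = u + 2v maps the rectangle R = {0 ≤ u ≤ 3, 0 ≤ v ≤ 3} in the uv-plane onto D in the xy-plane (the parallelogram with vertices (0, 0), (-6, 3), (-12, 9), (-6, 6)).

Compute the Jacobian determinant of (x, y) with respect to (u, v):

    ∂(x,y)/∂(u,v) = | -2  -2 | = (-2)(2) - (-2)(1) = -2.
                   | 1  2 |

Its absolute value is |J| = 2 (the area scaling factor).

Substituting x = -2u - 2v, y = u + 2v into the integrand,

    27x + 27y → -27u,

so the integral becomes

    ∬_R (-27u) · |J| du dv = ∫_0^3 ∫_0^3 (-54u) dv du.

Inner (v): -162u.
Outer (u): -729.

Therefore ∬_D (27x + 27y) dx dy = -729.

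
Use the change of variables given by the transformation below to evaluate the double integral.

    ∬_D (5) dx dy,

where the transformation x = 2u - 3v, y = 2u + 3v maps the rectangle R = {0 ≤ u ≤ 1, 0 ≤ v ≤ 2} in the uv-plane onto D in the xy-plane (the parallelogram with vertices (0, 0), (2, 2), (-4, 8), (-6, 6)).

Compute the Jacobian determinant of (x, y) with respect to (u, v):

    ∂(x,y)/∂(u,v) = | 2  -3 | = (2)(3) - (-3)(2) = 12.
                   | 2  3 |

Its absolute value is |J| = 12 (the area scaling factor).

Substituting x = 2u - 3v, y = 2u + 3v into the integrand,

    5 → 5,

so the integral becomes

    ∬_R (5) · |J| du dv = ∫_0^1 ∫_0^2 (60) dv du.

Inner (v): 120.
Outer (u): 120.

Therefore ∬_D (5) dx dy = 120.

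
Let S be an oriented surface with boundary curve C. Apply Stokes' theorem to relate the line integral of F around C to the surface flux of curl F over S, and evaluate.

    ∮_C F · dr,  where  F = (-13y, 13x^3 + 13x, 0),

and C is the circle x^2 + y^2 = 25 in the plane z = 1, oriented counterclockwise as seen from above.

Let S be the flat disk x^2 + y^2 ≤ 25 in the plane z = 1, with upward unit normal n̂ = ẑ. By Stokes' theorem,

    ∮_C F · dr = ∬_S (∇ × F) · n̂ dS = ∬_D (curl F)_z dA,

where D is the disk x^2 + y^2 ≤ 25.

Compute the curl of F = (-13y, 13x^3 + 13x, 0):
    (∇ × F)_x = ∂F_z/∂y - ∂F_y/∂z = 0,
    (∇ × F)_y = ∂F_x/∂z - ∂F_z/∂x = 0,
    (∇ × F)_z = ∂F_y/∂x - ∂F_x/∂y = 39x^2 + 26.

On z = 1, (curl F)_z = 39x^2 + 26.

Convert to polar (x = r cos θ, y = r sin θ, dA = r dr dθ); the integrand becomes 39r^2cos(θ)^2 + 26, so

    ∬_D (curl F)_z dA = ∫_0^{2π} ∫_0^{5} (39r^2cos(θ)^2 + 26) · r dr dθ.

Inner (r from 0 to 5): 24375cos(θ)^2/4 + 325.
Outer (θ from 0 to 2π): 26975π/4.

Therefore ∮_C F · dr = 26975π/4.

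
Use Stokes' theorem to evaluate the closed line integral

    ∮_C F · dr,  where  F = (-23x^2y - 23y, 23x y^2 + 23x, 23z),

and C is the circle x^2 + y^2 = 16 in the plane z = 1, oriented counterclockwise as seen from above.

Let S be the flat disk x^2 + y^2 ≤ 16 in the plane z = 1, with upward unit normal n̂ = ẑ. By Stokes' theorem,

    ∮_C F · dr = ∬_S (∇ × F) · n̂ dS = ∬_D (curl F)_z dA,

where D is the disk x^2 + y^2 ≤ 16.

Compute the curl of F = (-23x^2y - 23y, 23x y^2 + 23x, 23z):
    (∇ × F)_x = ∂F_z/∂y - ∂F_y/∂z = 0,
    (∇ × F)_y = ∂F_x/∂z - ∂F_z/∂x = 0,
    (∇ × F)_z = ∂F_y/∂x - ∂F_x/∂y = 23x^2 + 23y^2 + 46.

On z = 1, (curl F)_z = 23x^2 + 23y^2 + 46.

Convert to polar (x = r cos θ, y = r sin θ, dA = r dr dθ); the integrand becomes 23r^2 + 46, so

    ∬_D (curl F)_z dA = ∫_0^{2π} ∫_0^{4} (23r^2 + 46) · r dr dθ.

Inner (r from 0 to 4): 1840.
Outer (θ from 0 to 2π): 3680π.

Therefore ∮_C F · dr = 3680π.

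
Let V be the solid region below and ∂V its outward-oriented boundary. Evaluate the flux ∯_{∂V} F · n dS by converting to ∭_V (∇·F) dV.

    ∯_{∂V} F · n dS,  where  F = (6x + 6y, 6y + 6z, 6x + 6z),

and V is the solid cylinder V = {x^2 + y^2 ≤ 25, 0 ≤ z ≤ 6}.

By the divergence theorem,

    ∯_{∂V} F · n dS = ∭_V (∇ · F) dV.

Compute the divergence:
    ∇ · F = ∂F_x/∂x + ∂F_y/∂y + ∂F_z/∂z = 6 + 6 + 6 = 18.

In cylindrical coordinates, x = r cos(θ), y = r sin(θ), z = z, dV = r dr dθ dz, with 0 ≤ r ≤ 5, 0 ≤ θ ≤ 2π, 0 ≤ z ≤ 6.

The integrand, after substitution and multiplying by the volume element, becomes (18) · r, so

    ∭_V (∇·F) dV = ∫_0^{2π} ∫_0^{5} ∫_0^{6} (18) · r dz dr dθ.

Inner (z from 0 to 6): 108r.
Middle (r from 0 to 5): 1350.
Outer (θ from 0 to 2π): 2700π.

Therefore ∯_{∂V} F · n dS = 2700π.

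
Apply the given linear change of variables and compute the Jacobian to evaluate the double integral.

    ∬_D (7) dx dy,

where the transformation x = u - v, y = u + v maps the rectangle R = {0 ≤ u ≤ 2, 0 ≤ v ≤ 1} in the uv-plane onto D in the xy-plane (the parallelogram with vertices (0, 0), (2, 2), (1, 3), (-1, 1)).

Compute the Jacobian determinant of (x, y) with respect to (u, v):

    ∂(x,y)/∂(u,v) = | 1  -1 | = (1)(1) - (-1)(1) = 2.
                   | 1  1 |

Its absolute value is |J| = 2 (the area scaling factor).

Substituting x = u - v, y = u + v into the integrand,

    7 → 7,

so the integral becomes

    ∬_R (7) · |J| du dv = ∫_0^2 ∫_0^1 (14) dv du.

Inner (v): 14.
Outer (u): 28.

Therefore ∬_D (7) dx dy = 28.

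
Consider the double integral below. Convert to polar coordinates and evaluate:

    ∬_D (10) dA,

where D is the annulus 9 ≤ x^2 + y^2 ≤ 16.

The region D is 3 ≤ r ≤ 4, 0 ≤ θ ≤ 2π in polar coordinates, where x = r cos(θ), y = r sin(θ), and dA = r dr dθ.

Under the substitution, the integrand becomes 10, so

    ∬_D (10) dA = ∫_{0}^{2π} ∫_{3}^{4} (10) · r dr dθ.

Inner integral (in r): ∫_{3}^{4} (10) · r dr = 35.

Outer integral (in θ): ∫_{0}^{2π} (35) dθ = 70π.

Therefore ∬_D (10) dA = 70π.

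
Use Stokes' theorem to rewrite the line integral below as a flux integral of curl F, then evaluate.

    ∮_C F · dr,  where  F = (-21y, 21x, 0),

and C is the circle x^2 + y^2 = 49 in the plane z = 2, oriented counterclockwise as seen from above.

Let S be the flat disk x^2 + y^2 ≤ 49 in the plane z = 2, with upward unit normal n̂ = ẑ. By Stokes' theorem,

    ∮_C F · dr = ∬_S (∇ × F) · n̂ dS = ∬_D (curl F)_z dA,

where D is the disk x^2 + y^2 ≤ 49.

Compute the curl of F = (-21y, 21x, 0):
    (∇ × F)_x = ∂F_z/∂y - ∂F_y/∂z = 0,
    (∇ × F)_y = ∂F_x/∂z - ∂F_z/∂x = 0,
    (∇ × F)_z = ∂F_y/∂x - ∂F_x/∂y = 42.

On z = 2, (curl F)_z = 42.

Convert to polar (x = r cos θ, y = r sin θ, dA = r dr dθ); the integrand becomes 42, so

    ∬_D (curl F)_z dA = ∫_0^{2π} ∫_0^{7} (42) · r dr dθ.

Inner (r from 0 to 7): 1029.
Outer (θ from 0 to 2π): 2058π.

Therefore ∮_C F · dr = 2058π.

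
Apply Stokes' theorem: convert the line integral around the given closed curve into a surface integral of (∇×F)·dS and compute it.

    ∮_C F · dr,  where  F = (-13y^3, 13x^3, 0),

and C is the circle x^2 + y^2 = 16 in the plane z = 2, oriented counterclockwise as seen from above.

Let S be the flat disk x^2 + y^2 ≤ 16 in the plane z = 2, with upward unit normal n̂ = ẑ. By Stokes' theorem,

    ∮_C F · dr = ∬_S (∇ × F) · n̂ dS = ∬_D (curl F)_z dA,

where D is the disk x^2 + y^2 ≤ 16.

Compute the curl of F = (-13y^3, 13x^3, 0):
    (∇ × F)_x = ∂F_z/∂y - ∂F_y/∂z = 0,
    (∇ × F)_y = ∂F_x/∂z - ∂F_z/∂x = 0,
    (∇ × F)_z = ∂F_y/∂x - ∂F_x/∂y = 39x^2 + 39y^2.

On z = 2, (curl F)_z = 39x^2 + 39y^2.

Convert to polar (x = r cos θ, y = r sin θ, dA = r dr dθ); the integrand becomes 39r^2, so

    ∬_D (curl F)_z dA = ∫_0^{2π} ∫_0^{4} (39r^2) · r dr dθ.

Inner (r from 0 to 4): 2496.
Outer (θ from 0 to 2π): 4992π.

Therefore ∮_C F · dr = 4992π.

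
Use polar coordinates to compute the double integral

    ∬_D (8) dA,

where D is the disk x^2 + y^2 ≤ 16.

The region D is 0 ≤ r ≤ 4, 0 ≤ θ ≤ 2π in polar coordinates, where x = r cos(θ), y = r sin(θ), and dA = r dr dθ.

Under the substitution, the integrand becomes 8, so

    ∬_D (8) dA = ∫_{0}^{2π} ∫_{0}^{4} (8) · r dr dθ.

Inner integral (in r): ∫_{0}^{4} (8) · r dr = 64.

Outer integral (in θ): ∫_{0}^{2π} (64) dθ = 128π.

Therefore ∬_D (8) dA = 128π.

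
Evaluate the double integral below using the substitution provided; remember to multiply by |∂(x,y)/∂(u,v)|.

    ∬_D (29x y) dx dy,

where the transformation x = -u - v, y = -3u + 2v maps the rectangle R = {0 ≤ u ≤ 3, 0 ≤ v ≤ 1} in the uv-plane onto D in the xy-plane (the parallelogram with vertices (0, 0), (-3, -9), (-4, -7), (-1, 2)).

Compute the Jacobian determinant of (x, y) with respect to (u, v):

    ∂(x,y)/∂(u,v) = | -1  -1 | = (-1)(2) - (-1)(-3) = -5.
                   | -3  2 |

Its absolute value is |J| = 5 (the area scaling factor).

Substituting x = -u - v, y = -3u + 2v into the integrand,

    29x y → 87u^2 + 29u v - 58v^2,

so the integral becomes

    ∬_R (87u^2 + 29u v - 58v^2) · |J| du dv = ∫_0^3 ∫_0^1 (435u^2 + 145u v - 290v^2) dv du.

Inner (v): 435u^2 + 145u/2 - 290/3.
Outer (u): 15805/4.

Therefore ∬_D (29x y) dx dy = 15805/4.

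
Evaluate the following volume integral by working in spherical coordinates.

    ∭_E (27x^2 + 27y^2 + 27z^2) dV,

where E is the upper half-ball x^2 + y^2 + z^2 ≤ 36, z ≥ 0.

In spherical coordinates, x = ρ sin(φ) cos(θ), y = ρ sin(φ) sin(θ), z = ρ cos(φ), and dV = ρ^2 sin(φ) dρ dφ dθ.

The integrand becomes 27ρ^2, so

    ∭_E (27x^2 + 27y^2 + 27z^2) dV = ∫_{0}^{2π} ∫_{0}^{π/2} ∫_{0}^{6} (27ρ^2) · ρ^2 sin(φ) dρ dφ dθ.

Inner (ρ): 209952sin(φ)/5.
Middle (φ): 209952/5.
Outer (θ): 419904π/5.

Therefore the triple integral equals 419904π/5.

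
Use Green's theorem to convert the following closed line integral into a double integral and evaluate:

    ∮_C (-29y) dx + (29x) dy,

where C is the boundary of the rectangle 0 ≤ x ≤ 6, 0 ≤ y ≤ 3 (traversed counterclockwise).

Green's theorem converts the closed line integral into a double integral over the enclosed region D:

    ∮_C P dx + Q dy = ∬_D (∂Q/∂x - ∂P/∂y) dA.

Here P = -29y, Q = 29x, so

    ∂Q/∂x = 29,    ∂P/∂y = -29,
    ∂Q/∂x - ∂P/∂y = 58.

D is the region 0 ≤ x ≤ 6, 0 ≤ y ≤ 3. Evaluating the double integral:

    ∬_D (58) dA = ∫_0^{6} ∫_0^{3} (58) dy dx.

Inner (y from 0 to 3): 174.
Outer (x from 0 to 6): 1044.

Therefore ∮_C P dx + Q dy = 1044.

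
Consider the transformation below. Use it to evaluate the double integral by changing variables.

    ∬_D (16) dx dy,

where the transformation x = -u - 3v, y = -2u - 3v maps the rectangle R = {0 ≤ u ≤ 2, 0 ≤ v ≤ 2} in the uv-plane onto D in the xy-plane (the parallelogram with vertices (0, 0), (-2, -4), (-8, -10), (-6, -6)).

Compute the Jacobian determinant of (x, y) with respect to (u, v):

    ∂(x,y)/∂(u,v) = | -1  -3 | = (-1)(-3) - (-3)(-2) = -3.
                   | -2  -3 |

Its absolute value is |J| = 3 (the area scaling factor).

Substituting x = -u - 3v, y = -2u - 3v into the integrand,

    16 → 16,

so the integral becomes

    ∬_R (16) · |J| du dv = ∫_0^2 ∫_0^2 (48) dv du.

Inner (v): 96.
Outer (u): 192.

Therefore ∬_D (16) dx dy = 192.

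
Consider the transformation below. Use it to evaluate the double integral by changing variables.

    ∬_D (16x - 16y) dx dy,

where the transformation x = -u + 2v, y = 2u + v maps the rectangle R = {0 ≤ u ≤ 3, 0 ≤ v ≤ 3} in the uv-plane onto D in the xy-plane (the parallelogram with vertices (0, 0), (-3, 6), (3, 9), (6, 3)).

Compute the Jacobian determinant of (x, y) with respect to (u, v):

    ∂(x,y)/∂(u,v) = | -1  2 | = (-1)(1) - (2)(2) = -5.
                   | 2  1 |

Its absolute value is |J| = 5 (the area scaling factor).

Substituting x = -u + 2v, y = 2u + v into the integrand,

    16x - 16y → -48u + 16v,

so the integral becomes

    ∬_R (-48u + 16v) · |J| du dv = ∫_0^3 ∫_0^3 (-240u + 80v) dv du.

Inner (v): 360 - 720u.
Outer (u): -2160.

Therefore ∬_D (16x - 16y) dx dy = -2160.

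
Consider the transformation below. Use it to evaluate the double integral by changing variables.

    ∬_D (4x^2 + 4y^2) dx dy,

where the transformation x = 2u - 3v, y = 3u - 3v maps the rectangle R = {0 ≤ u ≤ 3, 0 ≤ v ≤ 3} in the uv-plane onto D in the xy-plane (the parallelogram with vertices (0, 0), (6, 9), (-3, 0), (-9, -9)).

Compute the Jacobian determinant of (x, y) with respect to (u, v):

    ∂(x,y)/∂(u,v) = | 2  -3 | = (2)(-3) - (-3)(3) = 3.
                   | 3  -3 |

Its absolute value is |J| = 3 (the area scaling factor).

Substituting x = 2u - 3v, y = 3u - 3v into the integrand,

    4x^2 + 4y^2 → 52u^2 - 120u v + 72v^2,

so the integral becomes

    ∬_R (52u^2 - 120u v + 72v^2) · |J| du dv = ∫_0^3 ∫_0^3 (156u^2 - 360u v + 216v^2) dv du.

Inner (v): 468u^2 - 1620u + 1944.
Outer (u): 2754.

Therefore ∬_D (4x^2 + 4y^2) dx dy = 2754.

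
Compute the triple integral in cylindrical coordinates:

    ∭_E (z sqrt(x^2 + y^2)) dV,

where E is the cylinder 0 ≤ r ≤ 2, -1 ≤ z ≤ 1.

In cylindrical coordinates, x = r cos(θ), y = r sin(θ), z = z, and dV = r dr dθ dz.

The integrand becomes r z, so

    ∭_E (z sqrt(x^2 + y^2)) dV = ∫_{0}^{2π} ∫_{0}^{2} ∫_{-1}^{1} (r z) · r dz dr dθ.

Inner (z): 0.
Middle (r from 0 to 2): 0.
Outer (θ): 0.

Therefore the triple integral equals 0.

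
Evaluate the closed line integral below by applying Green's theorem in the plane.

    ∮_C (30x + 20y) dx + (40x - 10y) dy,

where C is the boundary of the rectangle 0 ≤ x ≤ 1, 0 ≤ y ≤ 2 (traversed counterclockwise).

Green's theorem converts the closed line integral into a double integral over the enclosed region D:

    ∮_C P dx + Q dy = ∬_D (∂Q/∂x - ∂P/∂y) dA.

Here P = 30x + 20y, Q = 40x - 10y, so

    ∂Q/∂x = 40,    ∂P/∂y = 20,
    ∂Q/∂x - ∂P/∂y = 20.

D is the region 0 ≤ x ≤ 1, 0 ≤ y ≤ 2. Evaluating the double integral:

    ∬_D (20) dA = ∫_0^{1} ∫_0^{2} (20) dy dx.

Inner (y from 0 to 2): 40.
Outer (x from 0 to 1): 40.

Therefore ∮_C P dx + Q dy = 40.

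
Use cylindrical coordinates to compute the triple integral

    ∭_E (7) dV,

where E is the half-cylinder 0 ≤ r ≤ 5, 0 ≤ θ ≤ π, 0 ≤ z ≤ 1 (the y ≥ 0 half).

In cylindrical coordinates, x = r cos(θ), y = r sin(θ), z = z, and dV = r dr dθ dz.

The integrand becomes 7, so

    ∭_E (7) dV = ∫_{0}^{π} ∫_{0}^{5} ∫_{0}^{1} (7) · r dz dr dθ.

Inner (z): 7r.
Middle (r from 0 to 5): 175/2.
Outer (θ): 175π/2.

Therefore the triple integral equals 175π/2.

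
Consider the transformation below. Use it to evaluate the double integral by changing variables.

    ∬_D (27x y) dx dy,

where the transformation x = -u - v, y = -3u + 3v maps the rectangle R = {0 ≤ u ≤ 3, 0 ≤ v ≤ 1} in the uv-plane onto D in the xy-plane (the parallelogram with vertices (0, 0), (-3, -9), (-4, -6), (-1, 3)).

Compute the Jacobian determinant of (x, y) with respect to (u, v):

    ∂(x,y)/∂(u,v) = | -1  -1 | = (-1)(3) - (-1)(-3) = -6.
                   | -3  3 |

Its absolute value is |J| = 6 (the area scaling factor).

Substituting x = -u - v, y = -3u + 3v into the integrand,

    27x y → 81u^2 - 81v^2,

so the integral becomes

    ∬_R (81u^2 - 81v^2) · |J| du dv = ∫_0^3 ∫_0^1 (486u^2 - 486v^2) dv du.

Inner (v): 486u^2 - 162.
Outer (u): 3888.

Therefore ∬_D (27x y) dx dy = 3888.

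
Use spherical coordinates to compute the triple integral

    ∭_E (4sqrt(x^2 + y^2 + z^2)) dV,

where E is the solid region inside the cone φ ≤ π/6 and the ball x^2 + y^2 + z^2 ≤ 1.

In spherical coordinates, x = ρ sin(φ) cos(θ), y = ρ sin(φ) sin(θ), z = ρ cos(φ), and dV = ρ^2 sin(φ) dρ dφ dθ.

The integrand becomes 4ρ, so

    ∭_E (4sqrt(x^2 + y^2 + z^2)) dV = ∫_{0}^{2π} ∫_{0}^{π/6} ∫_{0}^{1} (4ρ) · ρ^2 sin(φ) dρ dφ dθ.

Inner (ρ): sin(φ).
Middle (φ): 1 - sqrt(3)/2.
Outer (θ): π (2 - sqrt(3)).

Therefore the triple integral equals π (2 - sqrt(3)).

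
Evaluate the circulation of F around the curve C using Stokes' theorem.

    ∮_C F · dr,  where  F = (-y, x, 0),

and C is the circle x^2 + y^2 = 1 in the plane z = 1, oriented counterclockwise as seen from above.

Let S be the flat disk x^2 + y^2 ≤ 1 in the plane z = 1, with upward unit normal n̂ = ẑ. By Stokes' theorem,

    ∮_C F · dr = ∬_S (∇ × F) · n̂ dS = ∬_D (curl F)_z dA,

where D is the disk x^2 + y^2 ≤ 1.

Compute the curl of F = (-y, x, 0):
    (∇ × F)_x = ∂F_z/∂y - ∂F_y/∂z = 0,
    (∇ × F)_y = ∂F_x/∂z - ∂F_z/∂x = 0,
    (∇ × F)_z = ∂F_y/∂x - ∂F_x/∂y = 2.

On z = 1, (curl F)_z = 2.

Convert to polar (x = r cos θ, y = r sin θ, dA = r dr dθ); the integrand becomes 2, so

    ∬_D (curl F)_z dA = ∫_0^{2π} ∫_0^{1} (2) · r dr dθ.

Inner (r from 0 to 1): 1.
Outer (θ from 0 to 2π): 2π.

Therefore ∮_C F · dr = 2π.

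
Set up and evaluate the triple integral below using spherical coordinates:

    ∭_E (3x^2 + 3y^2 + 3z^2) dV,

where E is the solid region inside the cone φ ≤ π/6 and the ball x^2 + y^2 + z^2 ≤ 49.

In spherical coordinates, x = ρ sin(φ) cos(θ), y = ρ sin(φ) sin(θ), z = ρ cos(φ), and dV = ρ^2 sin(φ) dρ dφ dθ.

The integrand becomes 3ρ^2, so

    ∭_E (3x^2 + 3y^2 + 3z^2) dV = ∫_{0}^{2π} ∫_{0}^{π/6} ∫_{0}^{7} (3ρ^2) · ρ^2 sin(φ) dρ dφ dθ.

Inner (ρ): 50421sin(φ)/5.
Middle (φ): 50421/5 - 50421sqrt(3)/10.
Outer (θ): 50421π (2 - sqrt(3))/5.

Therefore the triple integral equals 50421π (2 - sqrt(3))/5.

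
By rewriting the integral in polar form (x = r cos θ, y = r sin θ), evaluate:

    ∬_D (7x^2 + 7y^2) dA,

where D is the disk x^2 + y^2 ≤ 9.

The region D is 0 ≤ r ≤ 3, 0 ≤ θ ≤ 2π in polar coordinates, where x = r cos(θ), y = r sin(θ), and dA = r dr dθ.

Under the substitution, the integrand becomes 7r^2, so

    ∬_D (7x^2 + 7y^2) dA = ∫_{0}^{2π} ∫_{0}^{3} (7r^2) · r dr dθ.

Inner integral (in r): ∫_{0}^{3} (7r^2) · r dr = 567/4.

Outer integral (in θ): ∫_{0}^{2π} (567/4) dθ = 567π/2.

Therefore ∬_D (7x^2 + 7y^2) dA = 567π/2.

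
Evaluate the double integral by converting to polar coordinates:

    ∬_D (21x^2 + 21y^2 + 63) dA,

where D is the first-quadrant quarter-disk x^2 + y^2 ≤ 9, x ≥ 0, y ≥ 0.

The region D is 0 ≤ r ≤ 3, 0 ≤ θ ≤ π/2 in polar coordinates, where x = r cos(θ), y = r sin(θ), and dA = r dr dθ.

Under the substitution, the integrand becomes 21r^2 + 63, so

    ∬_D (21x^2 + 21y^2 + 63) dA = ∫_{0}^{π/2} ∫_{0}^{3} (21r^2 + 63) · r dr dθ.

Inner integral (in r): ∫_{0}^{3} (21r^2 + 63) · r dr = 2835/4.

Outer integral (in θ): ∫_{0}^{π/2} (2835/4) dθ = 2835π/8.

Therefore ∬_D (21x^2 + 21y^2 + 63) dA = 2835π/8.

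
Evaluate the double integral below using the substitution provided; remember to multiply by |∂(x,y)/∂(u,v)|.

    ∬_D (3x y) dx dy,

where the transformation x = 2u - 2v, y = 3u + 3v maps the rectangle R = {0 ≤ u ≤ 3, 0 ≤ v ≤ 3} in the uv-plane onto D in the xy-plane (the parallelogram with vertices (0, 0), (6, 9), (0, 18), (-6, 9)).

Compute the Jacobian determinant of (x, y) with respect to (u, v):

    ∂(x,y)/∂(u,v) = | 2  -2 | = (2)(3) - (-2)(3) = 12.
                   | 3  3 |

Its absolute value is |J| = 12 (the area scaling factor).

Substituting x = 2u - 2v, y = 3u + 3v into the integrand,

    3x y → 18u^2 - 18v^2,

so the integral becomes

    ∬_R (18u^2 - 18v^2) · |J| du dv = ∫_0^3 ∫_0^3 (216u^2 - 216v^2) dv du.

Inner (v): 648u^2 - 1944.
Outer (u): 0.

Therefore ∬_D (3x y) dx dy = 0.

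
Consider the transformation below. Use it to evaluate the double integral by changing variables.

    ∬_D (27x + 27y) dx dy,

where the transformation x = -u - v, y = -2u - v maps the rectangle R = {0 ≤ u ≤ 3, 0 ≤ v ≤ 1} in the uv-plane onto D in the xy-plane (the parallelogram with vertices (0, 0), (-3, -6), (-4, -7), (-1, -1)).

Compute the Jacobian determinant of (x, y) with respect to (u, v):

    ∂(x,y)/∂(u,v) = | -1  -1 | = (-1)(-1) - (-1)(-2) = -1.
                   | -2  -1 |

Its absolute value is |J| = 1 (the area scaling factor).

Substituting x = -u - v, y = -2u - v into the integrand,

    27x + 27y → -81u - 54v,

so the integral becomes

    ∬_R (-81u - 54v) · |J| du dv = ∫_0^3 ∫_0^1 (-81u - 54v) dv du.

Inner (v): -81u - 27.
Outer (u): -891/2.

Therefore ∬_D (27x + 27y) dx dy = -891/2.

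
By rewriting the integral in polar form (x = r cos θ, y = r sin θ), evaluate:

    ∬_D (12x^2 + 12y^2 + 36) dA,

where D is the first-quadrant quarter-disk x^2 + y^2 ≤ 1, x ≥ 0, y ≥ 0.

The region D is 0 ≤ r ≤ 1, 0 ≤ θ ≤ π/2 in polar coordinates, where x = r cos(θ), y = r sin(θ), and dA = r dr dθ.

Under the substitution, the integrand becomes 12r^2 + 36, so

    ∬_D (12x^2 + 12y^2 + 36) dA = ∫_{0}^{π/2} ∫_{0}^{1} (12r^2 + 36) · r dr dθ.

Inner integral (in r): ∫_{0}^{1} (12r^2 + 36) · r dr = 21.

Outer integral (in θ): ∫_{0}^{π/2} (21) dθ = 21π/2.

Therefore ∬_D (12x^2 + 12y^2 + 36) dA = 21π/2.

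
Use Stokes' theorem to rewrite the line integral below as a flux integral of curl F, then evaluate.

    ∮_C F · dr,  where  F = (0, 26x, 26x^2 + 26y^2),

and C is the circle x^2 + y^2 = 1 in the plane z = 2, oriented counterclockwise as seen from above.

Let S be the flat disk x^2 + y^2 ≤ 1 in the plane z = 2, with upward unit normal n̂ = ẑ. By Stokes' theorem,

    ∮_C F · dr = ∬_S (∇ × F) · n̂ dS = ∬_D (curl F)_z dA,

where D is the disk x^2 + y^2 ≤ 1.

Compute the curl of F = (0, 26x, 26x^2 + 26y^2):
    (∇ × F)_x = ∂F_z/∂y - ∂F_y/∂z = 52y,
    (∇ × F)_y = ∂F_x/∂z - ∂F_z/∂x = -52x,
    (∇ × F)_z = ∂F_y/∂x - ∂F_x/∂y = 26.

On z = 2, (curl F)_z = 26.

Convert to polar (x = r cos θ, y = r sin θ, dA = r dr dθ); the integrand becomes 26, so

    ∬_D (curl F)_z dA = ∫_0^{2π} ∫_0^{1} (26) · r dr dθ.

Inner (r from 0 to 1): 13.
Outer (θ from 0 to 2π): 26π.

Therefore ∮_C F · dr = 26π.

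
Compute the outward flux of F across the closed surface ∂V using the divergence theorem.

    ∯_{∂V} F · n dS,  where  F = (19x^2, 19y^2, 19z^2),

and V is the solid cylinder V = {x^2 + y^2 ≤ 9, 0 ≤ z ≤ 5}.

By the divergence theorem,

    ∯_{∂V} F · n dS = ∭_V (∇ · F) dV.

Compute the divergence:
    ∇ · F = ∂F_x/∂x + ∂F_y/∂y + ∂F_z/∂z = 38x + 38y + 38z.

In cylindrical coordinates, x = r cos(θ), y = r sin(θ), z = z, dV = r dr dθ dz, with 0 ≤ r ≤ 3, 0 ≤ θ ≤ 2π, 0 ≤ z ≤ 5.

The integrand, after substitution and multiplying by the volume element, becomes (38sqrt(2)r sin(θ + π/4) + 38z) · r, so

    ∭_V (∇·F) dV = ∫_0^{2π} ∫_0^{3} ∫_0^{5} (38sqrt(2)r sin(θ + π/4) + 38z) · r dz dr dθ.

Inner (z from 0 to 5): 95r (2sqrt(2)r sin(θ + π/4) + 5).
Middle (r from 0 to 3): 1710sqrt(2)sin(θ + π/4) + 4275/2.
Outer (θ from 0 to 2π): 4275π.

Therefore ∯_{∂V} F · n dS = 4275π.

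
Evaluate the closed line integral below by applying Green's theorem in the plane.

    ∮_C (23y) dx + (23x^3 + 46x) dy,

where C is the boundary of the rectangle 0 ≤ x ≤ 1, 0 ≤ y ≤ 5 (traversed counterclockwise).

Green's theorem converts the closed line integral into a double integral over the enclosed region D:

    ∮_C P dx + Q dy = ∬_D (∂Q/∂x - ∂P/∂y) dA.

Here P = 23y, Q = 23x^3 + 46x, so

    ∂Q/∂x = 69x^2 + 46,    ∂P/∂y = 23,
    ∂Q/∂x - ∂P/∂y = 69x^2 + 23.

D is the region 0 ≤ x ≤ 1, 0 ≤ y ≤ 5. Evaluating the double integral:

    ∬_D (69x^2 + 23) dA = ∫_0^{1} ∫_0^{5} (69x^2 + 23) dy dx.

Inner (y from 0 to 5): 345x^2 + 115.
Outer (x from 0 to 1): 230.

Therefore ∮_C P dx + Q dy = 230.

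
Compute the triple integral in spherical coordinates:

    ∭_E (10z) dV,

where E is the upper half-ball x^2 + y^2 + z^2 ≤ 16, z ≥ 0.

In spherical coordinates, x = ρ sin(φ) cos(θ), y = ρ sin(φ) sin(θ), z = ρ cos(φ), and dV = ρ^2 sin(φ) dρ dφ dθ.

The integrand becomes 10ρ cos(φ), so

    ∭_E (10z) dV = ∫_{0}^{2π} ∫_{0}^{π/2} ∫_{0}^{4} (10ρ cos(φ)) · ρ^2 sin(φ) dρ dφ dθ.

Inner (ρ): 320sin(2φ).
Middle (φ): 320.
Outer (θ): 640π.

Therefore the triple integral equals 640π.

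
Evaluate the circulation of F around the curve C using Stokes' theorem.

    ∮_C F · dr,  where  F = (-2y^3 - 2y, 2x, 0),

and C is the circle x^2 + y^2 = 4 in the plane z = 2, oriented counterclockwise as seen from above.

Let S be the flat disk x^2 + y^2 ≤ 4 in the plane z = 2, with upward unit normal n̂ = ẑ. By Stokes' theorem,

    ∮_C F · dr = ∬_S (∇ × F) · n̂ dS = ∬_D (curl F)_z dA,

where D is the disk x^2 + y^2 ≤ 4.

Compute the curl of F = (-2y^3 - 2y, 2x, 0):
    (∇ × F)_x = ∂F_z/∂y - ∂F_y/∂z = 0,
    (∇ × F)_y = ∂F_x/∂z - ∂F_z/∂x = 0,
    (∇ × F)_z = ∂F_y/∂x - ∂F_x/∂y = 6y^2 + 4.

On z = 2, (curl F)_z = 6y^2 + 4.

Convert to polar (x = r cos θ, y = r sin θ, dA = r dr dθ); the integrand becomes 6r^2sin(θ)^2 + 4, so

    ∬_D (curl F)_z dA = ∫_0^{2π} ∫_0^{2} (6r^2sin(θ)^2 + 4) · r dr dθ.

Inner (r from 0 to 2): 24sin(θ)^2 + 8.
Outer (θ from 0 to 2π): 40π.

Therefore ∮_C F · dr = 40π.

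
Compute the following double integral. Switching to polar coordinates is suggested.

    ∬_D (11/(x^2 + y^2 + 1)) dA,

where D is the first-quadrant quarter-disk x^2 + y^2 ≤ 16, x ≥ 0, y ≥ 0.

The region D is 0 ≤ r ≤ 4, 0 ≤ θ ≤ π/2 in polar coordinates, where x = r cos(θ), y = r sin(θ), and dA = r dr dθ.

Under the substitution, the integrand becomes 11/(r^2 + 1), so

    ∬_D (11/(x^2 + y^2 + 1)) dA = ∫_{0}^{π/2} ∫_{0}^{4} (11/(r^2 + 1)) · r dr dθ.

Inner integral (in r): ∫_{0}^{4} (11/(r^2 + 1)) · r dr = 11log(17)/2.

Outer integral (in θ): ∫_{0}^{π/2} (11log(17)/2) dθ = 11π log(17)/4.

Therefore ∬_D (11/(x^2 + y^2 + 1)) dA = 11π log(17)/4.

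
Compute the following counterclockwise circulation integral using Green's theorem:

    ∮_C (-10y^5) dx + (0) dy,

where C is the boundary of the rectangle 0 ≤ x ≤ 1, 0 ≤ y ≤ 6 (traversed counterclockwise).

Green's theorem converts the closed line integral into a double integral over the enclosed region D:

    ∮_C P dx + Q dy = ∬_D (∂Q/∂x - ∂P/∂y) dA.

Here P = -10y^5, Q = 0, so

    ∂Q/∂x = 0,    ∂P/∂y = -50y^4,
    ∂Q/∂x - ∂P/∂y = 50y^4.

D is the region 0 ≤ x ≤ 1, 0 ≤ y ≤ 6. Evaluating the double integral:

    ∬_D (50y^4) dA = ∫_0^{1} ∫_0^{6} (50y^4) dy dx.

Inner (y from 0 to 6): 77760.
Outer (x from 0 to 1): 77760.

Therefore ∮_C P dx + Q dy = 77760.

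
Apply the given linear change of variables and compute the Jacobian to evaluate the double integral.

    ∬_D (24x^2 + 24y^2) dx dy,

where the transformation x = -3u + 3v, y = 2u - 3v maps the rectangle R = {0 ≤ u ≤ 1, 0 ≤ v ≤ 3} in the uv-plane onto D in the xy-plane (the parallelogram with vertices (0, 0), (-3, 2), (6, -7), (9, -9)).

Compute the Jacobian determinant of (x, y) with respect to (u, v):

    ∂(x,y)/∂(u,v) = | -3  3 | = (-3)(-3) - (3)(2) = 3.
                   | 2  -3 |

Its absolute value is |J| = 3 (the area scaling factor).

Substituting x = -3u + 3v, y = 2u - 3v into the integrand,

    24x^2 + 24y^2 → 312u^2 - 720u v + 432v^2,

so the integral becomes

    ∬_R (312u^2 - 720u v + 432v^2) · |J| du dv = ∫_0^1 ∫_0^3 (936u^2 - 2160u v + 1296v^2) dv du.

Inner (v): 2808u^2 - 9720u + 11664.
Outer (u): 7740.

Therefore ∬_D (24x^2 + 24y^2) dx dy = 7740.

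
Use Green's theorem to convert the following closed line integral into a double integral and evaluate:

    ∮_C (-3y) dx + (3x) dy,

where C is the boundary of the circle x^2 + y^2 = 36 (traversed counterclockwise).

Green's theorem converts the closed line integral into a double integral over the enclosed region D:

    ∮_C P dx + Q dy = ∬_D (∂Q/∂x - ∂P/∂y) dA.

Here P = -3y, Q = 3x, so

    ∂Q/∂x = 3,    ∂P/∂y = -3,
    ∂Q/∂x - ∂P/∂y = 6.

D is the region x^2 + y^2 ≤ 36. Evaluating the double integral:

In polar coordinates (x = r cos θ, y = r sin θ, dA = r dr dθ) the integrand becomes 6, so

    ∬_D (6) dA = ∫_0^{2π} ∫_0^{6} (6) · r dr dθ.

Inner (r from 0 to 6): 108.
Outer (θ from 0 to 2π): 216π.

Therefore ∮_C P dx + Q dy = 216π.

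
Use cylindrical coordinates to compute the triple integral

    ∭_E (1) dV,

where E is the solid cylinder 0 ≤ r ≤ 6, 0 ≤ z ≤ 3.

In cylindrical coordinates, x = r cos(θ), y = r sin(θ), z = z, and dV = r dr dθ dz.

The integrand becomes 1, so

    ∭_E (1) dV = ∫_{0}^{2π} ∫_{0}^{6} ∫_{0}^{3} (1) · r dz dr dθ.

Inner (z): 3r.
Middle (r from 0 to 6): 54.
Outer (θ): 108π.

Therefore the triple integral equals 108π.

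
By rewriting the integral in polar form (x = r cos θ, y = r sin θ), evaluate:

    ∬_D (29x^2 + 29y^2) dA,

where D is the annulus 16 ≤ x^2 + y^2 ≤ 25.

The region D is 4 ≤ r ≤ 5, 0 ≤ θ ≤ 2π in polar coordinates, where x = r cos(θ), y = r sin(θ), and dA = r dr dθ.

Under the substitution, the integrand becomes 29r^2, so

    ∬_D (29x^2 + 29y^2) dA = ∫_{0}^{2π} ∫_{4}^{5} (29r^2) · r dr dθ.

Inner integral (in r): ∫_{4}^{5} (29r^2) · r dr = 10701/4.

Outer integral (in θ): ∫_{0}^{2π} (10701/4) dθ = 10701π/2.

Therefore ∬_D (29x^2 + 29y^2) dA = 10701π/2.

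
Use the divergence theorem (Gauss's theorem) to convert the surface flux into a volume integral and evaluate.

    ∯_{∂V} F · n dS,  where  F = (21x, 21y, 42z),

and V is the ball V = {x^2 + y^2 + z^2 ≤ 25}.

By the divergence theorem,

    ∯_{∂V} F · n dS = ∭_V (∇ · F) dV.

Compute the divergence:
    ∇ · F = ∂F_x/∂x + ∂F_y/∂y + ∂F_z/∂z = 21 + 21 + 42 = 84.

In spherical coordinates, x = ρ sin(φ) cos(θ), y = ρ sin(φ) sin(θ), z = ρ cos(φ), dV = ρ^2 sin(φ) dρ dφ dθ, with 0 ≤ ρ ≤ 5, 0 ≤ φ ≤ π, 0 ≤ θ ≤ 2π.

The integrand, after substitution and multiplying by the volume element, becomes (84) · ρ^2 sin(φ), so

    ∭_V (∇·F) dV = ∫_0^{2π} ∫_0^{π} ∫_0^{5} (84) · ρ^2 sin(φ) dρ dφ dθ.

Inner (ρ from 0 to 5): 3500sin(φ).
Middle (φ from 0 to π): 7000.
Outer (θ from 0 to 2π): 14000π.

Therefore ∯_{∂V} F · n dS = 14000π.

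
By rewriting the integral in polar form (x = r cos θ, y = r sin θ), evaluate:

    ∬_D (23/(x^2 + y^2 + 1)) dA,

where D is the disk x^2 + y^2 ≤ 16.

The region D is 0 ≤ r ≤ 4, 0 ≤ θ ≤ 2π in polar coordinates, where x = r cos(θ), y = r sin(θ), and dA = r dr dθ.

Under the substitution, the integrand becomes 23/(r^2 + 1), so

    ∬_D (23/(x^2 + y^2 + 1)) dA = ∫_{0}^{2π} ∫_{0}^{4} (23/(r^2 + 1)) · r dr dθ.

Inner integral (in r): ∫_{0}^{4} (23/(r^2 + 1)) · r dr = 23log(17)/2.

Outer integral (in θ): ∫_{0}^{2π} (23log(17)/2) dθ = 23π log(17).

Therefore ∬_D (23/(x^2 + y^2 + 1)) dA = 23π log(17).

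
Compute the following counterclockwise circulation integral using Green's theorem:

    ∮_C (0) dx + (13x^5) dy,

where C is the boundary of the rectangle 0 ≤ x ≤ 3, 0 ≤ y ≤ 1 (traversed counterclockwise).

Green's theorem converts the closed line integral into a double integral over the enclosed region D:

    ∮_C P dx + Q dy = ∬_D (∂Q/∂x - ∂P/∂y) dA.

Here P = 0, Q = 13x^5, so

    ∂Q/∂x = 65x^4,    ∂P/∂y = 0,
    ∂Q/∂x - ∂P/∂y = 65x^4.

D is the region 0 ≤ x ≤ 3, 0 ≤ y ≤ 1. Evaluating the double integral:

    ∬_D (65x^4) dA = ∫_0^{3} ∫_0^{1} (65x^4) dy dx.

Inner (y from 0 to 1): 65x^4.
Outer (x from 0 to 3): 3159.

Therefore ∮_C P dx + Q dy = 3159.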